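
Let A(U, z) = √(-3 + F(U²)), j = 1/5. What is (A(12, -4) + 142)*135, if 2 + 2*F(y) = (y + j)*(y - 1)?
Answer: 19170 + 27*√1030630/2 ≈ 32875.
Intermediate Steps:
j = ⅕ ≈ 0.20000
F(y) = -1 + (-1 + y)*(⅕ + y)/2 (F(y) = -1 + ((y + ⅕)*(y - 1))/2 = -1 + ((⅕ + y)*(-1 + y))/2 = -1 + ((-1 + y)*(⅕ + y))/2 = -1 + (-1 + y)*(⅕ + y)/2)
A(U, z) = √(-41/10 + U⁴/2 - 2*U²/5) (A(U, z) = √(-3 + (-11/10 + (U²)²/2 - 2*U²/5)) = √(-3 + (-11/10 + U⁴/2 - 2*U²/5)) = √(-41/10 + U⁴/2 - 2*U²/5))
(A(12, -4) + 142)*135 = (√(-410 - 40*12² + 50*12⁴)/10 + 142)*135 = (√(-410 - 40*144 + 50*20736)/10 + 142)*135 = (√(-410 - 5760 + 1036800)/10 + 142)*135 = (√1030630/10 + 142)*135 = (142 + √1030630/10)*135 = 19170 + 27*√1030630/2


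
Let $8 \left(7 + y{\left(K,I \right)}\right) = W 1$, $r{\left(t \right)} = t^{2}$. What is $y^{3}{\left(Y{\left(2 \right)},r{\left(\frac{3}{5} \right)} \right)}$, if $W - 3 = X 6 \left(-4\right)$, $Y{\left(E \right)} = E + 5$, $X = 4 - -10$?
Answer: $- \frac{58863869}{512} \approx -1.1497 \cdot 10^{5}$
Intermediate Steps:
$X = 14$ ($X = 4 + 10 = 14$)
$Y{\left(E \right)} = 5 + E$
$W = -333$ ($W = 3 + 14 \cdot 6 \left(-4\right) = 3 + 84 \left(-4\right) = 3 - 336 = -333$)
$y{\left(K,I \right)} = - \frac{389}{8}$ ($y{\left(K,I \right)} = -7 + \frac{\left(-333\right) 1}{8} = -7 + \frac{1}{8} \left(-333\right) = -7 - \frac{333}{8} = - \frac{389}{8}$)
$y^{3}{\left(Y{\left(2 \right)},r{\left(\frac{3}{5} \right)} \right)} = \left(- \frac{389}{8}\right)^{3} = - \frac{58863869}{512}$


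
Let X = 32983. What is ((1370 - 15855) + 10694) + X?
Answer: 29192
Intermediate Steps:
((1370 - 15855) + 10694) + X = ((1370 - 15855) + 10694) + 32983 = (-14485 + 10694) + 32983 = -3791 + 32983 = 29192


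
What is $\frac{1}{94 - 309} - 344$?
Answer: $- \frac{73961}{215} \approx -344.0$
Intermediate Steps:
$\frac{1}{94 - 309} - 344 = \frac{1}{-215} - 344 = - \frac{1}{215} - 344 = - \frac{73961}{215}$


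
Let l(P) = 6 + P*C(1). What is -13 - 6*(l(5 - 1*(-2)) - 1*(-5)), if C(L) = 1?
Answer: -121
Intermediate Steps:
l(P) = 6 + P (l(P) = 6 + P*1 = 6 + P)
-13 - 6*(l(5 - 1*(-2)) - 1*(-5)) = -13 - 6*((6 + (5 - 1*(-2))) - 1*(-5)) = -13 - 6*((6 + (5 + 2)) + 5) = -13 - 6*((6 + 7) + 5) = -13 - 6*(13 + 5) = -13 - 6*18 = -13 - 108 = -121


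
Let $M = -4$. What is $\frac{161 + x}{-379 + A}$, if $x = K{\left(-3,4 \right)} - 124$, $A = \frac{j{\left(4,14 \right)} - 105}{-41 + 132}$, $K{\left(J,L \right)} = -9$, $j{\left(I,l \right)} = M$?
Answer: $- \frac{1274}{17299} \approx -0.073646$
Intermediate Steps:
$j{\left(I,l \right)} = -4$
$A = - \frac{109}{91}$ ($A = \frac{-4 - 105}{-41 + 132} = - \frac{109}{91} \approx -1.1978$)
$x = -133$ ($x = -9 - 124 = -133$)
$\frac{161 + x}{-379 + A} = \frac{161 - 133}{-379 - \frac{109}{91}} = \frac{28}{- \frac{34598}{91}} = 28 \left(- \frac{91}{34598}\right) = - \frac{1274}{17299}$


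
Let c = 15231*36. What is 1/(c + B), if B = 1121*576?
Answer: 1/1194012 ≈ 8.3751e-7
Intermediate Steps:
c = 548316
B = 645696
1/(c + B) = 1/(548316 + 645696) = 1/1194012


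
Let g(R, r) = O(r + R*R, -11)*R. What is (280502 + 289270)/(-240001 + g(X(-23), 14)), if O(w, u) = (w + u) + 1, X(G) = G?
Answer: -142443/63065 ≈ -2.2587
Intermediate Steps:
O(w, u) = 1 + u + w (O(w, u) = (u + w) + 1 = 1 + u + w)
g(R, r) = R*(-10 + r + R²) (g(R, r) = (1 - 11 + (r + R*R))*R = (1 - 11 + (r + R²))*R = (-10 + r + R²)*R = R*(-10 + r + R²))
(280502 + 289270)/(-240001 + g(X(-23), 14)) = (280502 + 289270)/(-240001 - 23*(-10 + 14 + (-23)²)) = 569772/(-240001 - 23*(-10 + 14 + 529)) = 569772/(-240001 - 23*533) = 569772/(-240001 - 12259) = 569772/(-252260) = 569772*(-1/252260) = -142443/63065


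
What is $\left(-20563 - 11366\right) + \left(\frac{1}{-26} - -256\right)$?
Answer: $- \frac{823499}{26} \approx -31673.0$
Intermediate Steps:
$\left(-20563 - 11366\right) + \left(\frac{1}{-26} - -256\right) = -31929 + \left(- \frac{1}{26} + 256\right) = -31929 + \frac{6655}{26} = - \frac{823499}{26}$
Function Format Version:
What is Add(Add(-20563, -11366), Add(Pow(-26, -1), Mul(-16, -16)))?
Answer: Rational(-823499, 26) ≈ -31673.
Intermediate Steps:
Add(Add(-20563, -11366), Add(Pow(-26, -1), Mul(-16, -16))) = Add(-31929, Add(Rational(-1, 26), 256)) = Add(-31929, Rational(6655, 26)) = Rational(-823499, 26)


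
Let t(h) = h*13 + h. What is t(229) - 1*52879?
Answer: -49673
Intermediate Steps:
t(h) = 14*h (t(h) = 13*h + h = 14*h)
t(229) - 1*52879 = 14*229 - 1*52879 = 3206 - 52879 = -49673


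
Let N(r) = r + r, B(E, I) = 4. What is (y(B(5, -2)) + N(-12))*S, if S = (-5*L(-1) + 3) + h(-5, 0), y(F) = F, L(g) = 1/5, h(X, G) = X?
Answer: 60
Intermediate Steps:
L(g) = ⅕
N(r) = 2*r
S = -3 (S = (-5*⅕ + 3) - 5 = (-1 + 3) - 5 = 2 - 5 = -3)
(y(B(5, -2)) + N(-12))*S = (4 + 2*(-12))*(-3) = (4 - 24)*(-3) = -20*(-3) = 60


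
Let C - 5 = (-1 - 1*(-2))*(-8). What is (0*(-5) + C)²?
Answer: 9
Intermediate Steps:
C = -3 (C = 5 + (-1 - 1*(-2))*(-8) = 5 + (-1 + 2)*(-8) = 5 + 1*(-8) = 5 - 8 = -3)
(0*(-5) + C)² = (0*(-5) - 3)² = (0 - 3)² = (-3)² = 9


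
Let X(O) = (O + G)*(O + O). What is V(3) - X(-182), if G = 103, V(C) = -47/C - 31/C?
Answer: -28782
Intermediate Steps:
V(C) = -78/C
X(O) = 2*O*(103 + O) (X(O) = (O + 103)*(O + O) = (103 + O)*(2*O) = 2*O*(103 + O))
V(3) - X(-182) = -78/3 - 2*(-182)*(103 - 182) = -78*⅓ - 2*(-182)*(-79) = -26 - 1*28756 = -26 - 28756 = -28782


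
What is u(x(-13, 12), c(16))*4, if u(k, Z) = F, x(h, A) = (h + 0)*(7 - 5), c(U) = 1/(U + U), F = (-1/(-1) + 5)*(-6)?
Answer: -144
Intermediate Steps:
F = -36 (F = (-1*(-1) + 5)*(-6) = (1 + 5)*(-6) = 6*(-6) = -36)
c(U) = 1/(2*U)
x(h, A) = 2*h (x(h, A) = h*2 = 2*h)
u(k, Z) = -36
u(x(-13, 12), c(16))*4 = -36*4 = -144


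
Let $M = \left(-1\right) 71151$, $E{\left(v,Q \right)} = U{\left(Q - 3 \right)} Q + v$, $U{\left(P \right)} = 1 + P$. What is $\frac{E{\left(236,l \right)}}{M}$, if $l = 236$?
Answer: $- \frac{55460}{71151} \approx -0.77947$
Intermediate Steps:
$E{\left(v,Q \right)} = v + Q \left(-2 + Q\right)$ ($E{\left(v,Q \right)} = \left(1 + \left(Q - 3\right)\right) Q + v = \left(1 + \left(-3 + Q\right)\right) Q + v = \left(-2 + Q\right) Q + v = Q \left(-2 + Q\right) + v = v + Q \left(-2 + Q\right)$)
$M = -71151$
$\frac{E{\left(236,l \right)}}{M} = \frac{236 + 236 \left(-2 + 236\right)}{-71151} = \left(236 + 236 \cdot 234\right) \left(- \frac{1}{71151}\right) = \left(236 + 55224\right) \left(- \frac{1}{71151}\right) = 55460 \left(- \frac{1}{71151}\right) = - \frac{55460}{71151}$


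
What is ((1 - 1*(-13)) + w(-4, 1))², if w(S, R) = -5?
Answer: 81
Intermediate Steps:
((1 - 1*(-13)) + w(-4, 1))² = ((1 - 1*(-13)) - 5)² = ((1 + 13) - 5)² = (14 - 5)² = 9² = 81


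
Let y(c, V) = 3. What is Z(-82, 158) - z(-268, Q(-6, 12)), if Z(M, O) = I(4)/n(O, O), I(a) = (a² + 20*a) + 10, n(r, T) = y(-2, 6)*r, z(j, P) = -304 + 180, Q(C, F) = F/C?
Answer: 29441/237 ≈ 124.22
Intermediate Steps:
z(j, P) = -124
n(r, T) = 3*r
I(a) = 10 + a² + 20*a
Z(M, O) = 106/(3*O) (Z(M, O) = (10 + 4² + 20*4)/((3*O)) = (10 + 16 + 80)*(1/(3*O)) = 106*(1/(3*O)) = 106/(3*O))
Z(-82, 158) - z(-268, Q(-6, 12)) = (106/3)/158 - 1*(-124) = (106/3)*(1/158) + 124 = 53/237 + 124 = 29441/237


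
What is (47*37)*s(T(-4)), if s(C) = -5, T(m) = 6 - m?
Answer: -8695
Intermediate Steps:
(47*37)*s(T(-4)) = (47*37)*(-5) = 1739*(-5) = -8695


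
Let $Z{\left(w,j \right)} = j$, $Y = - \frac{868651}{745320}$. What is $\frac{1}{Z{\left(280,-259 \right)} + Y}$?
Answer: $- \frac{745320}{193906531} \approx -0.0038437$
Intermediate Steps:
$Y = - \frac{868651}{745320}$ ($Y = \left(-868651\right) \frac{1}{745320} = - \frac{868651}{745320} \approx -1.1655$)
$\frac{1}{Z{\left(280,-259 \right)} + Y} = \frac{1}{-259 - \frac{868651}{745320}} = \frac{1}{- \frac{193906531}{745320}} = - \frac{745320}{193906531}$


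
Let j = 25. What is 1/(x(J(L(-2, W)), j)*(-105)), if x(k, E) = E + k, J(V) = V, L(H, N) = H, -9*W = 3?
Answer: -1/2415 ≈ -0.00041408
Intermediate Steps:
W = -⅓ (W = -⅑*3 = -⅓ ≈ -0.33333)
1/(x(J(L(-2, W)), j)*(-105)) = 1/((25 - 2)*(-105)) = 1/(23*(-105)) = 1/(-2415) = -1/2415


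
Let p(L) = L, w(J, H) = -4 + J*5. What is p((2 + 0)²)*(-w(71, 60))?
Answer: -1404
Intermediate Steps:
w(J, H) = -4 + 5*J
p((2 + 0)²)*(-w(71, 60)) = (2 + 0)²*(-(-4 + 5*71)) = 2²*(-(-4 + 355)) = 4*(-1*351) = 4*(-351) = -1404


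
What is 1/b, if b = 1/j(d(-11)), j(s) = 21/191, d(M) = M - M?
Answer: 21/191 ≈ 0.10995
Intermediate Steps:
d(M) = 0
j(s) = 21/191 (j(s) = 21*(1/191) = 21/191)
b = 191/21 (b = 1/(21/191) = 191/21 ≈ 9.0952)
1/b = 1/(191/21) = 21/191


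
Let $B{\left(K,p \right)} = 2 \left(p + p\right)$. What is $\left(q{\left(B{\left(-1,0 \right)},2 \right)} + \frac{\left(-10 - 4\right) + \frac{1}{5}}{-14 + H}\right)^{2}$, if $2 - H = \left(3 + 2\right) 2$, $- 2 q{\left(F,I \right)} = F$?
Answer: $\frac{4761}{12100} \approx 0.39347$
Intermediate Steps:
$B{\left(K,p \right)} = 4 p$ ($B{\left(K,p \right)} = 2 \cdot 2 p = 4 p$)
$q{\left(F,I \right)} = - \frac{F}{2}$
$H = -8$ ($H = 2 - \left(3 + 2\right) 2 = 2 - 5 \cdot 2 = 2 - 10 = -8$)
$\left(q{\left(B{\left(-1,0 \right)},2 \right)} + \frac{\left(-10 - 4\right) + \frac{1}{5}}{-14 + H}\right)^{2} = \left(- \frac{4 \cdot 0}{2} + \frac{\left(-10 - 4\right) + \frac{1}{5}}{-14 - 8}\right)^{2} = \left(\left(- \frac{1}{2}\right) 0 + \frac{\left(-10 - 4\right) + \frac{1}{5}}{-22}\right)^{2} = \left(0 + \left(-14 + \frac{1}{5}\right) \left(- \frac{1}{22}\right)\right)^{2} = \left(0 - - \frac{69}{110}\right)^{2} = \left(0 + \frac{69}{110}\right)^{2} = \left(\frac{69}{110}\right)^{2} = \frac{4761}{12100}$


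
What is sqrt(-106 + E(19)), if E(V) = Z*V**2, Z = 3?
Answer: sqrt(977) ≈ 31.257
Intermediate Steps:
E(V) = 3*V**2
sqrt(-106 + E(19)) = sqrt(-106 + 3*19**2) = sqrt(-106 + 3*361) = sqrt(-106 + 1083) = sqrt(977)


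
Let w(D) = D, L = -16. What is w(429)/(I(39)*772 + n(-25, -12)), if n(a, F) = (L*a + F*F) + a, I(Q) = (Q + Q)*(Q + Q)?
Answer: 143/1565789 ≈ 9.1328e-5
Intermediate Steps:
I(Q) = 4*Q² (I(Q) = (2*Q)*(2*Q) = 4*Q²)
n(a, F) = F² - 15*a (n(a, F) = (-16*a + F*F) + a = (-16*a + F²) + a = (F² - 16*a) + a = F² - 15*a)
w(429)/(I(39)*772 + n(-25, -12)) = 429/((4*39²)*772 + ((-12)² - 15*(-25))) = 429/((4*1521)*772 + (144 + 375)) = 429/(6084*772 + 519) = 429/(4696848 + 519) = 429/4697367 = 429*(1/4697367) = 143/1565789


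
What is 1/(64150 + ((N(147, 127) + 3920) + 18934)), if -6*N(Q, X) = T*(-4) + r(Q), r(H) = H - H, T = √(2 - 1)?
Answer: 3/261014 ≈ 1.1494e-5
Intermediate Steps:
T = 1 (T = √1 = 1)
r(H) = 0
N(Q, X) = ⅔ (N(Q, X) = -(1*(-4) + 0)/6 = -(-4 + 0)/6 = -⅙*(-4) = ⅔)
1/(64150 + ((N(147, 127) + 3920) + 18934)) = 1/(64150 + ((⅔ + 3920) + 18934)) = 1/(64150 + (11762/3 + 18934)) = 1/(64150 + 68564/3) = 1/(261014/3) = 3/261014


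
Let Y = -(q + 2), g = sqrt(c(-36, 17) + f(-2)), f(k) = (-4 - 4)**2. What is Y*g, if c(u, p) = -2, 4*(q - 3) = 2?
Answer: -11*sqrt(62)/2 ≈ -43.307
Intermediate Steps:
q = 7/2 (q = 3 + (1/4)*2 = 3 + 1/2 = 7/2 ≈ 3.5000)
f(k) = 64 (f(k) = (-8)**2 = 64)
g = sqrt(62) (g = sqrt(-2 + 64) = sqrt(62) ≈ 7.8740)
Y = -11/2 (Y = -(7/2 + 2) = -1*11/2 = -11/2 ≈ -5.5000)
Y*g = -11*sqrt(62)/2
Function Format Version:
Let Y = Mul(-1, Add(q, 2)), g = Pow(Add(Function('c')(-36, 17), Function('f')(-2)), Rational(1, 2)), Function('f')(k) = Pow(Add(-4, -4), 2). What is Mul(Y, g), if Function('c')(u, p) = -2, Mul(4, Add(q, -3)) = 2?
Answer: Mul(Rational(-11, 2), Pow(62, Rational(1, 2))) ≈ -43.307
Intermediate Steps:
q = Rational(7, 2) (q = Add(3, Mul(Rational(1, 4), 2)) = Add(3, Rational(1, 2)) = Rational(7, 2) ≈ 3.5000)
Function('f')(k) = 64 (Function('f')(k) = Pow(-8, 2) = 64)
g = Pow(62, Rational(1, 2)) (g = Pow(Add(-2, 64), Rational(1, 2)) = Pow(62, Rational(1, 2)) ≈ 7.8740)
Y = Rational(-11, 2) (Y = Mul(-1, Add(Rational(7, 2), 2)) = Mul(-1, Rational(11, 2)) = Rational(-11, 2) ≈ -5.5000)
Mul(Y, g) = Mul(Rational(-11, 2), Pow(62, Rational(1, 2)))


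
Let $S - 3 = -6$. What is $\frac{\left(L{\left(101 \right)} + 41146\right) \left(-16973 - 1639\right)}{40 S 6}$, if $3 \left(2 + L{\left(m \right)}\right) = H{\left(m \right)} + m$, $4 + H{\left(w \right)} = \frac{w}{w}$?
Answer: $\frac{6386501}{6} \approx 1.0644 \cdot 10^{6}$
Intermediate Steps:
$S = -3$ ($S = 3 - 6 = -3$)
$H{\left(w \right)} = -3$ ($H{\left(w \right)} = -4 + \frac{w}{w} = -4 + 1 = -3$)
$L{\left(m \right)} = -3 + \frac{m}{3}$ ($L{\left(m \right)} = -2 + \frac{-3 + m}{3} = -2 + \left(-1 + \frac{m}{3}\right) = -3 + \frac{m}{3}$)
$\frac{\left(L{\left(101 \right)} + 41146\right) \left(-16973 - 1639\right)}{40 S 6} = \frac{\left(\left(-3 + \frac{1}{3} \cdot 101\right) + 41146\right) \left(-16973 - 1639\right)}{40 \left(-3\right) 6} = \frac{\left(\left(-3 + \frac{101}{3}\right) + 41146\right) \left(-18612\right)}{\left(-120\right) 6} = \frac{\left(\frac{92}{3} + 41146\right) \left(-18612\right)}{-720} = \frac{123530}{3} \left(-18612\right) \left(- \frac{1}{720}\right) = \left(-766380120\right) \left(- \frac{1}{720}\right) = \frac{6386501}{6}$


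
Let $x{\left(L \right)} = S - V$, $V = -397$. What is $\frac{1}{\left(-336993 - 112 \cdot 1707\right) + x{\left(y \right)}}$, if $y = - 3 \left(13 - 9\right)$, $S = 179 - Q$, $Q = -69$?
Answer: $- \frac{1}{527532} \approx -1.8956 \cdot 10^{-6}$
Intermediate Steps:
$S = 248$ ($S = 179 - -69 = 179 + 69 = 248$)
$y = -12$ ($y = \left(-3\right) 4 = -12$)
$x{\left(L \right)} = 645$ ($x{\left(L \right)} = 248 - -397 = 248 + 397 = 645$)
$\frac{1}{\left(-336993 - 112 \cdot 1707\right) + x{\left(y \right)}} = \frac{1}{\left(-336993 - 112 \cdot 1707\right) + 645} = \frac{1}{\left(-336993 - 191184\right) + 645} = \frac{1}{-528177 + 645} = \frac{1}{-527532} = - \frac{1}{527532}$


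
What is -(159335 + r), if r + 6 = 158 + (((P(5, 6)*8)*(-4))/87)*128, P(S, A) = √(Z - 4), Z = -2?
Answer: -159487 + 4096*I*√6/87 ≈ -1.5949e+5 + 115.32*I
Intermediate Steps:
P(S, A) = I*√6 (P(S, A) = √(-2 - 4) = √(-6) = I*√6)
r = 152 - 4096*I*√6/87 (r = -6 + (158 + ((((I*√6)*8)*(-4))/87)*128) = -6 + (158 + (((8*I*√6)*(-4))*(1/87))*128) = -6 + (158 + (-32*I*√6*(1/87))*128) = -6 + (158 - 32*I*√6/87*128) = -6 + (158 - 4096*I*√6/87) = 152 - 4096*I*√6/87 ≈ 152.0 - 115.32*I)
-(159335 + r) = -(159335 + (152 - 4096*I*√6/87)) = -(159487 - 4096*I*√6/87) = -159487 + 4096*I*√6/87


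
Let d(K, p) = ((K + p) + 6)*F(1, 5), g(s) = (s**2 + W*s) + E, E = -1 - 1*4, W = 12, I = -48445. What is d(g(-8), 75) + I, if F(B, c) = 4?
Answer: -48269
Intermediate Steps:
E = -5 (E = -1 - 4 = -5)
g(s) = -5 + s**2 + 12*s (g(s) = (s**2 + 12*s) - 5 = -5 + s**2 + 12*s)
d(K, p) = 24 + 4*K + 4*p (d(K, p) = ((K + p) + 6)*4 = (6 + K + p)*4 = 24 + 4*K + 4*p)
d(g(-8), 75) + I = (24 + 4*(-5 + (-8)**2 + 12*(-8)) + 4*75) - 48445 = (24 + 4*(-5 + 64 - 96) + 300) - 48445 = (24 + 4*(-37) + 300) - 48445 = (24 - 148 + 300) - 48445 = 176 - 48445 = -48269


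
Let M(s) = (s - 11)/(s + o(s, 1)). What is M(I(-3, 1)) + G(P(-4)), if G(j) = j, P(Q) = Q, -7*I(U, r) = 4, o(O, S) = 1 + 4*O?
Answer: 29/13 ≈ 2.2308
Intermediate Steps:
I(U, r) = -4/7 (I(U, r) = -⅐*4 = -4/7)
M(s) = (-11 + s)/(1 + 5*s) (M(s) = (s - 11)/(s + (1 + 4*s)) = (-11 + s)/(1 + 5*s))
M(I(-3, 1)) + G(P(-4)) = (-11 - 4/7)/(1 + 5*(-4/7)) - 4 = -81/7/(1 - 20/7) - 4 = -81/7/(-13/7) - 4 = -7/13*(-81/7) - 4 = 81/13 - 4 = 29/13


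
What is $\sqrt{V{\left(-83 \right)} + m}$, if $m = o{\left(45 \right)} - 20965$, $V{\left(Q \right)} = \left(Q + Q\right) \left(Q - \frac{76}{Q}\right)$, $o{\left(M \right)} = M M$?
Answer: $i \sqrt{5314} \approx 72.897 i$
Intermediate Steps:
$o{\left(M \right)} = M^{2}$
$V{\left(Q \right)} = 2 Q \left(Q - \frac{76}{Q}\right)$
$m = -18940$ ($m = 45^{2} - 20965 = 2025 - 20965 = -18940$)
$\sqrt{V{\left(-83 \right)} + m} = \sqrt{\left(-152 + 2 \left(-83\right)^{2}\right) - 18940} = \sqrt{\left(-152 + 2 \cdot 6889\right) - 18940} = \sqrt{\left(-152 + 13778\right) - 18940} = \sqrt{13626 - 18940} = \sqrt{-5314} = i \sqrt{5314}$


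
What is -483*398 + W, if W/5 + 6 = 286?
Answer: -190834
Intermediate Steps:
W = 1400 (W = -30 + 5*286 = -30 + 1430 = 1400)
-483*398 + W = -483*398 + 1400 = -192234 + 1400 = -190834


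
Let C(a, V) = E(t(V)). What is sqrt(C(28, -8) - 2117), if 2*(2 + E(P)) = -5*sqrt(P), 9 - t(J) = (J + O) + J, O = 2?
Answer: sqrt(-8476 - 10*sqrt(23))/2 ≈ 46.163*I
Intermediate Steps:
t(J) = 7 - 2*J (t(J) = 9 - ((J + 2) + J) = 9 - ((2 + J) + J) = 9 - (2 + 2*J) = 9 + (-2 - 2*J) = 7 - 2*J)
E(P) = -2 - 5*sqrt(P)/2 (E(P) = -2 + (-5*sqrt(P))/2 = -2 - 5*sqrt(P)/2)
C(a, V) = -2 - 5*sqrt(7 - 2*V)/2
sqrt(C(28, -8) - 2117) = sqrt((-2 - 5*sqrt(7 - 2*(-8))/2) - 2117) = sqrt((-2 - 5*sqrt(7 + 16)/2) - 2117) = sqrt((-2 - 5*sqrt(23)/2) - 2117) = sqrt(-2119 - 5*sqrt(23)/2)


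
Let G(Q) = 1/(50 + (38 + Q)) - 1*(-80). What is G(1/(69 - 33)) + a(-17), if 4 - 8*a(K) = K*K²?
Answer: 17610421/25352 ≈ 694.64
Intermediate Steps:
a(K) = ½ - K³/8 (a(K) = ½ - K*K²/8 = ½ - K³/8)
G(Q) = 80 + 1/(88 + Q) (G(Q) = 1/(88 + Q) + 80 = 80 + 1/(88 + Q))
G(1/(69 - 33)) + a(-17) = (7041 + 80/(69 - 33))/(88 + 1/(69 - 33)) + (½ - ⅛*(-17)³) = (7041 + 80/36)/(88 + 1/36) + (½ - ⅛*(-4913)) = (7041 + 80*(1/36))/(88 + 1/36) + (½ + 4913/8) = (7041 + 20/9)/(3169/36) + 4917/8 = (36/3169)*(63389/9) + 4917/8 = 253556/3169 + 4917/8 = 17610421/25352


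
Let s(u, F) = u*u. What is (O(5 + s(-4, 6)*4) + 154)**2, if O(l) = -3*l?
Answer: 2809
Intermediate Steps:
s(u, F) = u**2
(O(5 + s(-4, 6)*4) + 154)**2 = (-3*(5 + (-4)**2*4) + 154)**2 = (-3*(5 + 16*4) + 154)**2 = (-3*(5 + 64) + 154)**2 = (-3*69 + 154)**2 = (-207 + 154)**2 = (-53)**2 = 2809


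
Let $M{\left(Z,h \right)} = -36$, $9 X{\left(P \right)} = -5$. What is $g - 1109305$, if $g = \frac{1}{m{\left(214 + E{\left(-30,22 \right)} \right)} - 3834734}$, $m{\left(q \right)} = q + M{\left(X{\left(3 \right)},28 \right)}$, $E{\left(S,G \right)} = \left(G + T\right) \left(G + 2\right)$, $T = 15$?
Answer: $- \frac{4252707080741}{3833668} \approx -1.1093 \cdot 10^{6}$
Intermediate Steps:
$X{\left(P \right)} = - \frac{5}{9}$ ($X{\left(P \right)} = \frac{1}{9} \left(-5\right) = - \frac{5}{9}$)
$E{\left(S,G \right)} = \left(2 + G\right) \left(15 + G\right)$ ($E{\left(S,G \right)} = \left(G + 15\right) \left(G + 2\right) = \left(15 + G\right) \left(2 + G\right) = \left(2 + G\right) \left(15 + G\right)$)
$m{\left(q \right)} = -36 + q$ ($m{\left(q \right)} = q - 36 = -36 + q$)
$g = - \frac{1}{3833668}$ ($g = \frac{1}{\left(-36 + \left(214 + \left(30 + 22^{2} + 17 \cdot 22\right)\right)\right) - 3834734} = \frac{1}{\left(-36 + \left(214 + \left(30 + 484 + 374\right)\right)\right) - 3834734} = \frac{1}{\left(-36 + \left(214 + 888\right)\right) - 3834734} = \frac{1}{\left(-36 + 1102\right) - 3834734} = \frac{1}{1066 - 3834734} = \frac{1}{-3833668} = - \frac{1}{3833668} \approx -2.6085 \cdot 10^{-7}$)
$g - 1109305 = - \frac{1}{3833668} - 1109305 = - \frac{4252707080741}{3833668}$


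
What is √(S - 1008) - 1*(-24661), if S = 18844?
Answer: 24661 + 14*√91 ≈ 24795.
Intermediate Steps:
√(S - 1008) - 1*(-24661) = √(18844 - 1008) - 1*(-24661) = √17836 + 24661 = 14*√91 + 24661 = 24661 + 14*√91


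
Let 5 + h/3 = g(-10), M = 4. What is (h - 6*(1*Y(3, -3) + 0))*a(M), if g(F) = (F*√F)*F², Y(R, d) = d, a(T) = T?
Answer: 12 - 12000*I*√10 ≈ 12.0 - 37947.0*I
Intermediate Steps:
g(F) = F^(7/2) (g(F) = F^(3/2)*F² = F^(7/2))
h = -15 - 3000*I*√10 (h = -15 + 3*(-10)^(7/2) = -15 + 3*(-1000*I*√10) = -15 - 3000*I*√10 ≈ -15.0 - 9486.8*I)
(h - 6*(1*Y(3, -3) + 0))*a(M) = ((-15 - 3000*I*√10) - 6*(1*(-3) + 0))*4 = ((-15 - 3000*I*√10) - 6*(-3 + 0))*4 = ((-15 - 3000*I*√10) - 6*(-3))*4 = ((-15 - 3000*I*√10) + 18)*4 = (3 - 3000*I*√10)*4 = 12 - 12000*I*√10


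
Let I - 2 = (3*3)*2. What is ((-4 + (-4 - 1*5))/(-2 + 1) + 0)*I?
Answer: 260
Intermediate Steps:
I = 20 (I = 2 + (3*3)*2 = 2 + 9*2 = 2 + 18 = 20)
((-4 + (-4 - 1*5))/(-2 + 1) + 0)*I = ((-4 + (-4 - 1*5))/(-2 + 1) + 0)*20 = ((-4 + (-4 - 5))/(-1) + 0)*20 = ((-4 - 9)*(-1) + 0)*20 = (-13*(-1) + 0)*20 = (13 + 0)*20 = 13*20 = 260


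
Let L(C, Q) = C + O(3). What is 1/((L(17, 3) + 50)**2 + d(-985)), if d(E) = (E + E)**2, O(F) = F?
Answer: 1/3885800 ≈ 2.5735e-7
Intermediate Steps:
L(C, Q) = 3 + C (L(C, Q) = C + 3 = 3 + C)
d(E) = 4*E**2 (d(E) = (2*E)**2 = 4*E**2)
1/((L(17, 3) + 50)**2 + d(-985)) = 1/(((3 + 17) + 50)**2 + 4*(-985)**2) = 1/((20 + 50)**2 + 4*970225) = 1/(70**2 + 3880900) = 1/(4900 + 3880900) = 1/3885800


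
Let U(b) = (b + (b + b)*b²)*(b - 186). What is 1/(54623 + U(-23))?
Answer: 1/5145236 ≈ 1.9435e-7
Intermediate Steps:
U(b) = (-186 + b)*(b + 2*b³) (U(b) = (b + (2*b)*b²)*(-186 + b) = (b + 2*b³)*(-186 + b) = (-186 + b)*(b + 2*b³))
1/(54623 + U(-23)) = 1/(54623 - 23*(-186 - 23 - 372*(-23)² + 2*(-23)³)) = 1/(54623 - 23*(-186 - 23 - 372*529 + 2*(-12167))) = 1/(54623 - 23*(-186 - 23 - 196788 - 24334)) = 1/(54623 - 23*(-221331)) = 1/(54623 + 5090613) = 1/5145236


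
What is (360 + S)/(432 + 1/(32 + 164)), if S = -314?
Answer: 9016/84673 ≈ 0.10648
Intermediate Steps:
(360 + S)/(432 + 1/(32 + 164)) = (360 - 314)/(432 + 1/(32 + 164)) = 46/(432 + 1/196) = 46/(84673/196) = 46*(196/84673) = 9016/84673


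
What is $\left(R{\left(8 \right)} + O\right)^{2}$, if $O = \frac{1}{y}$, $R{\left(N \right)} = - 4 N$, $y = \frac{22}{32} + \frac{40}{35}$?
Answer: $\frac{41576704}{42025} \approx 989.33$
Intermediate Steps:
$y = \frac{205}{112}$ ($y = 22 \cdot \frac{1}{32} + 40 \cdot \frac{1}{35} = \frac{11}{16} + \frac{8}{7} = \frac{205}{112} \approx 1.8304$)
$O = \frac{112}{205}$ ($O = \frac{1}{\frac{205}{112}} = \frac{112}{205} \approx 0.54634$)
$\left(R{\left(8 \right)} + O\right)^{2} = \left(\left(-4\right) 8 + \frac{112}{205}\right)^{2} = \left(-32 + \frac{112}{205}\right)^{2} = \left(- \frac{6448}{205}\right)^{2} = \frac{41576704}{42025}$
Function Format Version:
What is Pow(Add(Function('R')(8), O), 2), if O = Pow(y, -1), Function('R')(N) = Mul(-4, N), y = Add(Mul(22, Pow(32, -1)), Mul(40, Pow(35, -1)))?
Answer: Rational(41576704, 42025) ≈ 989.33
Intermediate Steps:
y = Rational(205, 112) (y = Add(Mul(22, Rational(1, 32)), Mul(40, Rational(1, 35))) = Add(Rational(11, 16), Rational(8, 7)) = Rational(205, 112) ≈ 1.8304)
O = Rational(112, 205) (O = Pow(Rational(205, 112), -1) = Rational(112, 205) ≈ 0.54634)
Pow(Add(Function('R')(8), O), 2) = Pow(Add(Mul(-4, 8), Rational(112, 205)), 2) = Pow(Add(-32, Rational(112, 205)), 2) = Pow(Rational(-6448, 205), 2) = Rational(41576704, 42025)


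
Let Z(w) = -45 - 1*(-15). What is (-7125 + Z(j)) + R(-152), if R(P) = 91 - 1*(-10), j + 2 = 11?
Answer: -7054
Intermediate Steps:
j = 9 (j = -2 + 11 = 9)
R(P) = 101 (R(P) = 91 + 10 = 101)
Z(w) = -30 (Z(w) = -45 + 15 = -30)
(-7125 + Z(j)) + R(-152) = (-7125 - 30) + 101 = -7155 + 101 = -7054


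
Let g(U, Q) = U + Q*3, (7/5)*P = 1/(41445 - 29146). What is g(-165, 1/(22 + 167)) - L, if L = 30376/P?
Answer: -164755192954/315 ≈ -5.2303e+8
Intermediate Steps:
P = 5/86093 (P = 5/(7*(41445 - 29146)) = (5/7)/12299 = (5/7)*(1/12299) = 5/86093 ≈ 5.8077e-5)
g(U, Q) = U + 3*Q
L = 2615160968/5 (L = 30376/(5/86093) = 30376*(86093/5) = 2615160968/5 ≈ 5.2303e+8)
g(-165, 1/(22 + 167)) - L = (-165 + 3/(22 + 167)) - 1*2615160968/5 = (-165 + 3/189) - 2615160968/5 = (-165 + 3*(1/189)) - 2615160968/5 = (-165 + 1/63) - 2615160968/5 = -10394/63 - 2615160968/5 = -164755192954/315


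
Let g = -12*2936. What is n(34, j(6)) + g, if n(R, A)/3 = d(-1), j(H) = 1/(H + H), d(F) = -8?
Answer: -35256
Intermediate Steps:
j(H) = 1/(2*H)
g = -35232
n(R, A) = -24 (n(R, A) = 3*(-8) = -24)
n(34, j(6)) + g = -24 - 35232 = -35256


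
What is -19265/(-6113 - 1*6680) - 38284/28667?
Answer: 62502543/366736931 ≈ 0.17043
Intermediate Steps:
-19265/(-6113 - 1*6680) - 38284/28667 = -19265/(-6113 - 6680) - 38284*1/28667 = -19265/(-12793) - 38284/28667 = -19265*(-1/12793) - 38284/28667 = 19265/12793 - 38284/28667 = 62502543/366736931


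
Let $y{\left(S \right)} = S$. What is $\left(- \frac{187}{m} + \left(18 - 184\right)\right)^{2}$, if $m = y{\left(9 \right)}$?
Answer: $\frac{2825761}{81} \approx 34886.0$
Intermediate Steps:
$m = 9$
$\left(- \frac{187}{m} + \left(18 - 184\right)\right)^{2} = \left(- \frac{187}{9} + \left(18 - 184\right)\right)^{2} = \left(\left(-187\right) \frac{1}{9} + \left(18 - 184\right)\right)^{2} = \left(- \frac{187}{9} - 166\right)^{2} = \left(- \frac{1681}{9}\right)^{2} = \frac{2825761}{81}$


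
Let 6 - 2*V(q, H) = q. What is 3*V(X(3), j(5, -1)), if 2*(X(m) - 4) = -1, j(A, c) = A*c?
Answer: 15/4 ≈ 3.7500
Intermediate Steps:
X(m) = 7/2 (X(m) = 4 + (½)*(-1) = 4 - ½ = 7/2)
V(q, H) = 3 - q/2
3*V(X(3), j(5, -1)) = 3*(3 - ½*7/2) = 3*(3 - 7/4) = 3*(5/4) = 15/4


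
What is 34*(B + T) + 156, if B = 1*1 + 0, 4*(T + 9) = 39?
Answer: 431/2 ≈ 215.50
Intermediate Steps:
T = 3/4 (T = -9 + (1/4)*39 = -9 + 39/4 = 3/4 ≈ 0.75000)
B = 1 (B = 1 + 0 = 1)
34*(B + T) + 156 = 34*(1 + 3/4) + 156 = 34*(7/4) + 156 = 119/2 + 156 = 431/2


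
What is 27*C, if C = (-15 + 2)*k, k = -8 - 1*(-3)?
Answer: 1755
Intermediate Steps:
k = -5 (k = -8 + 3 = -5)
C = 65 (C = (-15 + 2)*(-5) = -13*(-5) = 65)
27*C = 27*65 = 1755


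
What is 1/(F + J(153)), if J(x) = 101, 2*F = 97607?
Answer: 2/97809 ≈ 2.0448e-5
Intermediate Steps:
F = 97607/2 (F = (½)*97607 = 97607/2 ≈ 48804.)
1/(F + J(153)) = 1/(97607/2 + 101) = 1/(97809/2) = 2/97809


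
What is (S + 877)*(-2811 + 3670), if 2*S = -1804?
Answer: -21475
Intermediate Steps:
S = -902 (S = (½)*(-1804) = -902)
(S + 877)*(-2811 + 3670) = (-902 + 877)*(-2811 + 3670) = -25*859 = -21475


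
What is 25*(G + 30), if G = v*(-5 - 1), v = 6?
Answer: -150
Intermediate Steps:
G = -36 (G = 6*(-5 - 1) = 6*(-6) = -36)
25*(G + 30) = 25*(-36 + 30) = 25*(-6) = -150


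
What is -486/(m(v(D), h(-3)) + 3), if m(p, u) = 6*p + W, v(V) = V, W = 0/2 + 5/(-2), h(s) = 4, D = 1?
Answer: -972/13 ≈ -74.769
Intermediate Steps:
W = -5/2 (W = 0*(½) + 5*(-½) = 0 - 5/2 = -5/2 ≈ -2.5000)
m(p, u) = -5/2 + 6*p (m(p, u) = 6*p - 5/2 = -5/2 + 6*p)
-486/(m(v(D), h(-3)) + 3) = -486/((-5/2 + 6*1) + 3) = -486/((-5/2 + 6) + 3) = -486/(7/2 + 3) = -486/(13/2) = (2/13)*(-486) = -972/13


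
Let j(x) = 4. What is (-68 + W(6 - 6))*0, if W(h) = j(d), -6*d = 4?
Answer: 0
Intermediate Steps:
d = -⅔ (d = -⅙*4 = -⅔ ≈ -0.66667)
W(h) = 4
(-68 + W(6 - 6))*0 = (-68 + 4)*0 = -64*0 = 0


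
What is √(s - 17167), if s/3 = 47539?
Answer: 5*√5018 ≈ 354.19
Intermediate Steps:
s = 142617 (s = 3*47539 = 142617)
√(s - 17167) = √(142617 - 17167) = √125450 = 5*√5018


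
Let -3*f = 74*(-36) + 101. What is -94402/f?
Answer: -25746/233 ≈ -110.50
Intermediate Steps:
f = 2563/3 (f = -(74*(-36) + 101)/3 = -(-2664 + 101)/3 = -⅓*(-2563) = 2563/3 ≈ 854.33)
-94402/f = -94402/2563/3 = -94402*3/2563 = -25746/233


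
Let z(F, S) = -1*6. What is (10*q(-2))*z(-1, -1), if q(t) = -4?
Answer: 240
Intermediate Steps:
z(F, S) = -6
(10*q(-2))*z(-1, -1) = (10*(-4))*(-6) = -40*(-6) = 240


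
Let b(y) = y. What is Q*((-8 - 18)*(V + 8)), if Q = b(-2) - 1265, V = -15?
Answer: -230594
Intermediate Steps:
Q = -1267 (Q = -2 - 1265 = -1267)
Q*((-8 - 18)*(V + 8)) = -1267*(-8 - 18)*(-15 + 8) = -(-32942)*(-7) = -1267*182 = -230594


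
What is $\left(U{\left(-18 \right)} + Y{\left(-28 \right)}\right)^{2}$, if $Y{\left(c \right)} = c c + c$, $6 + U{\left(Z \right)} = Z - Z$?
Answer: $562500$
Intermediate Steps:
$U{\left(Z \right)} = -6$ ($U{\left(Z \right)} = -6 + \left(Z - Z\right) = -6 + 0 = -6$)
$Y{\left(c \right)} = c + c^{2}$ ($Y{\left(c \right)} = c^{2} + c = c + c^{2}$)
$\left(U{\left(-18 \right)} + Y{\left(-28 \right)}\right)^{2} = \left(-6 - 28 \left(1 - 28\right)\right)^{2} = \left(-6 - -756\right)^{2} = \left(-6 + 756\right)^{2} = 750^{2} = 562500$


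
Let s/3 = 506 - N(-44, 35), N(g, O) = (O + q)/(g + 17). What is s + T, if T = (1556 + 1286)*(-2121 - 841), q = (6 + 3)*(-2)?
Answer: -75748357/9 ≈ -8.4165e+6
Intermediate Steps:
q = -18 (q = 9*(-2) = -18)
T = -8418004 (T = 2842*(-2962) = -8418004)
N(g, O) = (-18 + O)/(17 + g) (N(g, O) = (O - 18)/(g + 17) = (-18 + O)/(17 + g))
s = 13679/9 (s = 3*(506 - (-18 + 35)/(17 - 44)) = 3*(506 - 17/(-27)) = 3*(506 - (-1)*17/27) = 3*(506 - 1*(-17/27)) = 3*(506 + 17/27) = 3*(13679/27) = 13679/9 ≈ 1519.9)
s + T = 13679/9 - 8418004 = -75748357/9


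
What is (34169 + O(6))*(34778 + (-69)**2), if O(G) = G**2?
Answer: 1352431495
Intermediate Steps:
(34169 + O(6))*(34778 + (-69)**2) = (34169 + 6**2)*(34778 + (-69)**2) = (34169 + 36)*(34778 + 4761) = 34205*39539 = 1352431495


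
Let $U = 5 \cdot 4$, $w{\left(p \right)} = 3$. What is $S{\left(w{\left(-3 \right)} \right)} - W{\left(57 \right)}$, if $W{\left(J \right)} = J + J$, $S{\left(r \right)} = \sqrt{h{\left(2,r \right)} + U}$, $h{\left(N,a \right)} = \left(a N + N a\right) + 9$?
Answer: $-114 + \sqrt{41} \approx -107.6$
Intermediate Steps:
$h{\left(N,a \right)} = 9 + 2 N a$ ($h{\left(N,a \right)} = \left(N a + N a\right) + 9 = 2 N a + 9 = 9 + 2 N a$)
$U = 20$
$S{\left(r \right)} = \sqrt{29 + 4 r}$ ($S{\left(r \right)} = \sqrt{\left(9 + 2 \cdot 2 r\right) + 20} = \sqrt{\left(9 + 4 r\right) + 20} = \sqrt{29 + 4 r}$)
$W{\left(J \right)} = 2 J$
$S{\left(w{\left(-3 \right)} \right)} - W{\left(57 \right)} = \sqrt{29 + 4 \cdot 3} - 2 \cdot 57 = \sqrt{29 + 12} - 114 = \sqrt{41} - 114 = -114 + \sqrt{41}$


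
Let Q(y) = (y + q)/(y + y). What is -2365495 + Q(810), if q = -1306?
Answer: -958025599/405 ≈ -2.3655e+6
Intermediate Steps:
Q(y) = (-1306 + y)/(2*y) (Q(y) = (y - 1306)/(y + y) = (-1306 + y)/((2*y)) = (-1306 + y)*(1/(2*y)) = (-1306 + y)/(2*y))
-2365495 + Q(810) = -2365495 + (½)*(-1306 + 810)/810 = -2365495 + (½)*(1/810)*(-496) = -2365495 - 124/405 = -958025599/405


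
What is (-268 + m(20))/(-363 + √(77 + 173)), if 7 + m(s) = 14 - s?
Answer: 102003/131519 + 1405*√10/131519 ≈ 0.80936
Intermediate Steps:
m(s) = 7 - s (m(s) = -7 + (14 - s) = 7 - s)
(-268 + m(20))/(-363 + √(77 + 173)) = (-268 + (7 - 1*20))/(-363 + √(77 + 173)) = (-268 + (7 - 20))/(-363 + √250) = (-268 - 13)/(-363 + 5*√10) = -281/(-363 + 5*√10)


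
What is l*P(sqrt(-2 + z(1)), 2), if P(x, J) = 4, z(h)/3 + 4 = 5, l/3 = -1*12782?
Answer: -153384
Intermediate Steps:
l = -38346 (l = 3*(-1*12782) = 3*(-12782) = -38346)
z(h) = 3 (z(h) = -12 + 3*5 = -12 + 15 = 3)
l*P(sqrt(-2 + z(1)), 2) = -38346*4 = -153384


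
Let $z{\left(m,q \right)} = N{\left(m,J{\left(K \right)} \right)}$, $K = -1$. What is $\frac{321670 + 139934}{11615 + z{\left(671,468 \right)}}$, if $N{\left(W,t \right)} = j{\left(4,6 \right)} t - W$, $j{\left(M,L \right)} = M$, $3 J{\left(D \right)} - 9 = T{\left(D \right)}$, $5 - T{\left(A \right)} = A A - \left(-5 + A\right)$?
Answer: $\frac{346203}{8215} \approx 42.143$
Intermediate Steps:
$T{\left(A \right)} = A - A^{2}$ ($T{\left(A \right)} = 5 - \left(A A - \left(-5 + A\right)\right) = 5 - \left(A^{2} - \left(-5 + A\right)\right) = 5 - \left(5 + A^{2} - A\right) = A - A^{2}$)
$J{\left(D \right)} = 3 + \frac{D \left(1 - D\right)}{3}$
$N{\left(W,t \right)} = - W + 4 t$ ($N{\left(W,t \right)} = 4 t - W = - W + 4 t$)
$z{\left(m,q \right)} = \frac{28}{3} - m$ ($z{\left(m,q \right)} = - m + 4 \left(3 - - \frac{-1 - 1}{3}\right) = - m + 4 \left(3 - \left(- \frac{1}{3}\right) \left(-2\right)\right) = - m + 4 \left(3 - \frac{2}{3}\right) = - m + 4 \cdot \frac{7}{3} = - m + \frac{28}{3} = \frac{28}{3} - m$)
$\frac{321670 + 139934}{11615 + z{\left(671,468 \right)}} = \frac{321670 + 139934}{11615 + \left(\frac{28}{3} - 671\right)} = \frac{461604}{11615 + \left(\frac{28}{3} - 671\right)} = \frac{461604}{11615 - \frac{1985}{3}} = \frac{461604}{\frac{32860}{3}} = 461604 \cdot \frac{3}{32860} = \frac{346203}{8215}$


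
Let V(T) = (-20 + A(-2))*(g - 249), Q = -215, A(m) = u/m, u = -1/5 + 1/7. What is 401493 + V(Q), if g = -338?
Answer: 14462568/35 ≈ 4.1322e+5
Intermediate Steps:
u = -2/35 (u = -1*⅕ + 1*(⅐) = -⅕ + ⅐ = -2/35 ≈ -0.057143)
A(m) = -2/(35*m)
V(T) = 410313/35 (V(T) = (-20 - 2/35/(-2))*(-338 - 249) = (-20 - 2/35*(-½))*(-587) = (-20 + 1/35)*(-587) = -699/35*(-587) = 410313/35)
401493 + V(Q) = 401493 + 410313/35 = 14462568/35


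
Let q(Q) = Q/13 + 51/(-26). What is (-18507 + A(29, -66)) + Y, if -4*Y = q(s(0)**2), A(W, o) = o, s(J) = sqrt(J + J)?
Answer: -1931541/104 ≈ -18573.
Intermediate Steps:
s(J) = sqrt(2)*sqrt(J) (s(J) = sqrt(2*J) = sqrt(2)*sqrt(J))
q(Q) = -51/26 + Q/13 (q(Q) = Q*(1/13) + 51*(-1/26) = Q/13 - 51/26 = -51/26 + Q/13)
Y = 51/104 (Y = -(-51/26 + (sqrt(2)*sqrt(0))**2/13)/4 = -(-51/26 + (sqrt(2)*0)**2/13)/4 = -(-51/26 + (1/13)*0**2)/4 = -(-51/26 + (1/13)*0)/4 = -(-51/26 + 0)/4 = -1/4*(-51/26) = 51/104 ≈ 0.49038)
(-18507 + A(29, -66)) + Y = (-18507 - 66) + 51/104 = -18573 + 51/104 = -1931541/104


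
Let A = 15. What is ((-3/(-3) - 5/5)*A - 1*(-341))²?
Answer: 116281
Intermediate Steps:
((-3/(-3) - 5/5)*A - 1*(-341))² = ((-3/(-3) - 5/5)*15 - 1*(-341))² = ((-3*(-⅓) - 5*⅕)*15 + 341)² = ((1 - 1)*15 + 341)² = (0*15 + 341)² = (0 + 341)² = 341² = 116281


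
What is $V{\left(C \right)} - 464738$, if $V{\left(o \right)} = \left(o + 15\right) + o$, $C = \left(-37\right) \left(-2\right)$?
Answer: $-464575$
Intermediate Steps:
$C = 74$
$V{\left(o \right)} = 15 + 2 o$ ($V{\left(o \right)} = \left(15 + o\right) + o = 15 + 2 o$)
$V{\left(C \right)} - 464738 = \left(15 + 2 \cdot 74\right) - 464738 = \left(15 + 148\right) - 464738 = 163 - 464738 = -464575$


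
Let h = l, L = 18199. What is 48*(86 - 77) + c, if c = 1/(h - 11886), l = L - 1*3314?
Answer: 1295569/2999 ≈ 432.00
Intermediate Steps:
l = 14885 (l = 18199 - 1*3314 = 18199 - 3314 = 14885)
h = 14885
c = 1/2999 (c = 1/(14885 - 11886) = 1/2999 ≈ 0.00033344)
48*(86 - 77) + c = 48*(86 - 77) + 1/2999 = 48*9 + 1/2999 = 432 + 1/2999 = 1295569/2999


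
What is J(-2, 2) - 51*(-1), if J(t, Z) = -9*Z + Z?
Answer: 35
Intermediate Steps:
J(t, Z) = -8*Z
J(-2, 2) - 51*(-1) = -8*2 - 51*(-1) = -16 - 51*(-1) = -16 + 51 = 35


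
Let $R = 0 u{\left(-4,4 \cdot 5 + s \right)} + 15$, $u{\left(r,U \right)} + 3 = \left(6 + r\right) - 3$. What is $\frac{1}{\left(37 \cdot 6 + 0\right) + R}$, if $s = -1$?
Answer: $\frac{1}{237} \approx 0.0042194$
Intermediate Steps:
$u{\left(r,U \right)} = r$ ($u{\left(r,U \right)} = -3 + \left(\left(6 + r\right) - 3\right) = -3 + \left(3 + r\right) = r$)
$R = 15$ ($R = 0 \left(-4\right) + 15 = 0 + 15 = 15$)
$\frac{1}{\left(37 \cdot 6 + 0\right) + R} = \frac{1}{\left(37 \cdot 6 + 0\right) + 15} = \frac{1}{\left(222 + 0\right) + 15} = \frac{1}{222 + 15} = \frac{1}{237}$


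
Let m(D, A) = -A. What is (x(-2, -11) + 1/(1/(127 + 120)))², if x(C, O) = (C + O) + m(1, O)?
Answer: 60025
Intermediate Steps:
x(C, O) = C (x(C, O) = (C + O) - O = C)
(x(-2, -11) + 1/(1/(127 + 120)))² = (-2 + 1/(1/(127 + 120)))² = (-2 + 1/(1/247))² = (-2 + 247)² = 245² = 60025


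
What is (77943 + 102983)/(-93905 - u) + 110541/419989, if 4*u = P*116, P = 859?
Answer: -31426445179/24950706512 ≈ -1.2595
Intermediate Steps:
u = 24911 (u = (859*116)/4 = (¼)*99644 = 24911)
(77943 + 102983)/(-93905 - u) + 110541/419989 = (77943 + 102983)/(-93905 - 1*24911) + 110541/419989 = 180926/(-93905 - 24911) + 110541*(1/419989) = 180926/(-118816) + 110541/419989 = 180926*(-1/118816) + 110541/419989 = -90463/59408 + 110541/419989 = -31426445179/24950706512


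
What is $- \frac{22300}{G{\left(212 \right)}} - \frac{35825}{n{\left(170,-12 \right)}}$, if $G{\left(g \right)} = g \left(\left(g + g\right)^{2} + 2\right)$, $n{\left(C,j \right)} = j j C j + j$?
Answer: $\frac{18872844675}{155507131036} \approx 0.12136$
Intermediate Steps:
$n{\left(C,j \right)} = j + C j^{3}$ ($n{\left(C,j \right)} = j^{2} C j + j = C j^{2} j + j = C j^{3} + j = j + C j^{3}$)
$G{\left(g \right)} = g \left(2 + 4 g^{2}\right)$ ($G{\left(g \right)} = g \left(\left(2 g\right)^{2} + 2\right) = g \left(4 g^{2} + 2\right) = g \left(2 + 4 g^{2}\right)$)
$- \frac{22300}{G{\left(212 \right)}} - \frac{35825}{n{\left(170,-12 \right)}} = - \frac{22300}{2 \cdot 212 + 4 \cdot 212^{3}} - \frac{35825}{-12 + 170 \left(-12\right)^{3}} = - \frac{22300}{424 + 4 \cdot 9528128} - \frac{35825}{-12 + 170 \left(-1728\right)} = - \frac{22300}{424 + 38112512} - \frac{35825}{-12 - 293760} = - \frac{22300}{38112936} - \frac{35825}{-293772} = \left(-22300\right) \frac{1}{38112936} - - \frac{35825}{293772} = - \frac{5575}{9528234} + \frac{35825}{293772} = \frac{18872844675}{155507131036}$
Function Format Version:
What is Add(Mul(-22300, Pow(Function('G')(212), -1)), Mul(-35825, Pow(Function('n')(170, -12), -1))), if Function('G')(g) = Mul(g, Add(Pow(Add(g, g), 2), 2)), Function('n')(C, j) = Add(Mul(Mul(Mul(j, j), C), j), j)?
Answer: Rational(18872844675, 155507131036) ≈ 0.12136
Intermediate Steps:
Function('n')(C, j) = Add(j, Mul(C, Pow(j, 3))) (Function('n')(C, j) = Add(Mul(Mul(Pow(j, 2), C), j), j) = Add(Mul(Mul(C, Pow(j, 2)), j), j) = Add(Mul(C, Pow(j, 3)), j) = Add(j, Mul(C, Pow(j, 3))))
Function('G')(g) = Mul(g, Add(2, Mul(4, Pow(g, 2)))) (Function('G')(g) = Mul(g, Add(Pow(Mul(2, g), 2), 2)) = Mul(g, Add(Mul(4, Pow(g, 2)), 2)) = Mul(g, Add(2, Mul(4, Pow(g, 2)))))
Add(Mul(-22300, Pow(Function('G')(212), -1)), Mul(-35825, Pow(Function('n')(170, -12), -1))) = Add(Mul(-22300, Pow(Add(Mul(2, 212), Mul(4, Pow(212, 3))), -1)), Mul(-35825, Pow(Add(-12, Mul(170, Pow(-12, 3))), -1))) = Add(Mul(-22300, Pow(Add(424, Mul(4, 9528128)), -1)), Mul(-35825, Pow(Add(-12, Mul(170, -1728)), -1))) = Add(Mul(-22300, Pow(Add(424, 38112512), -1)), Mul(-35825, Pow(Add(-12, -293760), -1))) = Add(Mul(-22300, Pow(38112936, -1)), Mul(-35825, Pow(-293772, -1))) = Add(Mul(-22300, Rational(1, 38112936)), Mul(-35825, Rational(-1, 293772))) = Add(Rational(-5575, 9528234), Rational(35825, 293772)) = Rational(18872844675, 155507131036)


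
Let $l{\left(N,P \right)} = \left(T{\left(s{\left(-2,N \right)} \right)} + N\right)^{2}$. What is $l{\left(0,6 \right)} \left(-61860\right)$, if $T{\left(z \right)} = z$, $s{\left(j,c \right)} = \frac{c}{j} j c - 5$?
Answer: $-1546500$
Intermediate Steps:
$s{\left(j,c \right)} = -5 + c^{2}$ ($s{\left(j,c \right)} = c c - 5 = c^{2} - 5 = -5 + c^{2}$)
$l{\left(N,P \right)} = \left(-5 + N + N^{2}\right)^{2}$ ($l{\left(N,P \right)} = \left(\left(-5 + N^{2}\right) + N\right)^{2} = \left(-5 + N + N^{2}\right)^{2}$)
$l{\left(0,6 \right)} \left(-61860\right) = \left(-5 + 0 + 0^{2}\right)^{2} \left(-61860\right) = \left(-5 + 0 + 0\right)^{2} \left(-61860\right) = \left(-5\right)^{2} \left(-61860\right) = 25 \left(-61860\right) = -1546500$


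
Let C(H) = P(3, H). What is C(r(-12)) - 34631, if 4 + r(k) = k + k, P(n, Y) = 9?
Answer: -34622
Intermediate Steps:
r(k) = -4 + 2*k (r(k) = -4 + (k + k) = -4 + 2*k)
C(H) = 9
C(r(-12)) - 34631 = 9 - 34631 = -34622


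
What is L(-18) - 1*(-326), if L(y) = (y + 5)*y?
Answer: 560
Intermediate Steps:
L(y) = y*(5 + y) (L(y) = (5 + y)*y = y*(5 + y))
L(-18) - 1*(-326) = -18*(5 - 18) - 1*(-326) = -18*(-13) + 326 = 234 + 326 = 560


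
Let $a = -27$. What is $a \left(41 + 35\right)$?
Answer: $-2052$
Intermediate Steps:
$a \left(41 + 35\right) = - 27 \left(41 + 35\right) = \left(-27\right) 76 = -2052$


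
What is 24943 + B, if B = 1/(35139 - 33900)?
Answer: 30904378/1239 ≈ 24943.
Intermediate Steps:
B = 1/1239 ≈ 0.00080710
24943 + B = 24943 + 1/1239 = 30904378/1239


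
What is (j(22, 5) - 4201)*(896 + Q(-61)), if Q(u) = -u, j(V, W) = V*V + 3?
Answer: -3554298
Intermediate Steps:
j(V, W) = 3 + V**2 (j(V, W) = V**2 + 3 = 3 + V**2)
(j(22, 5) - 4201)*(896 + Q(-61)) = ((3 + 22**2) - 4201)*(896 - 1*(-61)) = ((3 + 484) - 4201)*(896 + 61) = (487 - 4201)*957 = -3714*957 = -3554298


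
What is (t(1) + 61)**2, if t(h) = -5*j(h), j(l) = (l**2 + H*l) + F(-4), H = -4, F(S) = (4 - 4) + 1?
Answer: 5041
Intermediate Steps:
F(S) = 1 (F(S) = 0 + 1 = 1)
j(l) = 1 + l**2 - 4*l (j(l) = (l**2 - 4*l) + 1 = 1 + l**2 - 4*l)
t(h) = -5 - 5*h**2 + 20*h (t(h) = -5*(1 + h**2 - 4*h) = -5 - 5*h**2 + 20*h)
(t(1) + 61)**2 = ((-5 - 5*1**2 + 20*1) + 61)**2 = ((-5 - 5*1 + 20) + 61)**2 = ((-5 - 5 + 20) + 61)**2 = (10 + 61)**2 = 71**2 = 5041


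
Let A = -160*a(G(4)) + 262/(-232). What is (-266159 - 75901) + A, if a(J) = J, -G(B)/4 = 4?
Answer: -39382131/116 ≈ -3.3950e+5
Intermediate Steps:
G(B) = -16 (G(B) = -4*4 = -16)
A = 296829/116 (A = -160*(-16) + 262/(-232) = 2560 + 262*(-1/232) = 2560 - 131/116 = 296829/116 ≈ 2558.9)
(-266159 - 75901) + A = (-266159 - 75901) + 296829/116 = -342060 + 296829/116 = -39382131/116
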